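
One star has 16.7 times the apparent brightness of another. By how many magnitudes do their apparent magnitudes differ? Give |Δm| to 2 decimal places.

Pogson: Δm = −2.5 log₁₀(ratio) = −2.5 log₁₀(16.7) = −2.5 × 1.2227 = -3.057

|Δm| ≈ 3.06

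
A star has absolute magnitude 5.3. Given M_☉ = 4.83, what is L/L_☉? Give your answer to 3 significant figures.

L/L_☉ ≈ 0.649

M − M_☉ = 5.3 − 4.83 = 0.470
L/L_☉ = 10^(−0.4 (M − M_☉)) = 10^-0.188 = 0.6486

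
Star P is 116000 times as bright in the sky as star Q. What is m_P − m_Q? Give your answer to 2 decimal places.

m_P − m_Q ≈ -12.66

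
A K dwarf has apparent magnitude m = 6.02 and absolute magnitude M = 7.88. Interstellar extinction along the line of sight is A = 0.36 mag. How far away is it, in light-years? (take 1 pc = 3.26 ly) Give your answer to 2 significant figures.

d ≈ 12 ly

m − M = 5 log₁₀(d/10 pc) + A  ⇒  6.02 − (7.88) − 0.36 = 5 log₁₀(d/10)
-2.220 = 5 log₁₀(d/10)
log₁₀ d = (m − M − A)/5 + 1 = 0.5560
d = 10^0.5560 = 3.597 pc
= 11.73 ly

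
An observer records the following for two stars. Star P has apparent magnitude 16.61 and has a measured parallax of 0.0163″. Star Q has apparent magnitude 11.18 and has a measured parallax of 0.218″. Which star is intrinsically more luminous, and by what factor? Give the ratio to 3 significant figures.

Star P: d = 1/p = 1/0.0163″ = 61.35 pc
Star P: M = m − 5 log₁₀ d + 5 = 16.61 − 5·1.7878 + 5 = 12.671
Star Q: d = 1/p = 1/0.218″ = 4.587 pc
Star Q: M = m − 5 log₁₀ d + 5 = 11.18 − 5·0.6615 + 5 = 12.872
ΔM = M_P − M_Q = 12.671 − (12.872) = -0.201; smaller M is more luminous → Star P.
L ratio = 10^(0.4 |ΔM|) = 10^0.081 = 1.204

Star P is more luminous, by a factor of 1.20.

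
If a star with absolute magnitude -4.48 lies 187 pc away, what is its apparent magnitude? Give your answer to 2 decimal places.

m ≈ 1.88

m = M + 5 log₁₀ d − 5 = -4.48 + 5·2.2718 − 5 = 1.879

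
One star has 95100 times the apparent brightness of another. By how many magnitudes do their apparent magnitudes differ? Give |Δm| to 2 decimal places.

|Δm| ≈ 12.45

Pogson: Δm = −2.5 log₁₀(ratio) = −2.5 log₁₀(95100) = −2.5 × 4.9782 = -12.445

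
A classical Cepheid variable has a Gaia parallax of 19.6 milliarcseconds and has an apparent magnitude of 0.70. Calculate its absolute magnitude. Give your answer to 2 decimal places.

M ≈ -2.84

p = 19.6 mas = 0.0196″ → d = 1/p = 51.02 pc
5 log₁₀(d/10 pc) = 5 log₁₀(51.02) − 5 = 3.539
M = m − 5 log₁₀(d/10) = 0.70 − 3.539 = -2.839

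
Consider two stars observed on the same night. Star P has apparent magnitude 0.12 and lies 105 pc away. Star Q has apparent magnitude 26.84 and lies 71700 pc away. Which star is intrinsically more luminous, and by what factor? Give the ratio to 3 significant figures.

Star P is more luminous, by a factor of 105000.

Star P: M = m − 5 log₁₀ d + 5 = 0.12 − 5·2.0212 + 5 = -4.986
Star Q: M = m − 5 log₁₀ d + 5 = 26.84 − 5·4.8555 + 5 = 7.562
ΔM = M_P − M_Q = -4.986 − (7.562) = -12.548; smaller M is more luminous → Star P.
L ratio = 10^(0.4 |ΔM|) = 10^5.019 = 104600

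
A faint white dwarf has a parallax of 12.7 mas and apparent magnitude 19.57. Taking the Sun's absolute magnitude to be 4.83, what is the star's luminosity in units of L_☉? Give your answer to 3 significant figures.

L/L_☉ ≈ 7.88×10^-5

d = 1/p = 1000/12.7 mas = 78.74 pc
M = m − 5 log₁₀ d + 5 = 19.57 − 5·1.8962 + 5 = 15.089
M − M_☉ = 15.089 − 4.83 = 10.259
L/L_☉ = 10^(−0.4 × 10.259) = 7.878×10^-5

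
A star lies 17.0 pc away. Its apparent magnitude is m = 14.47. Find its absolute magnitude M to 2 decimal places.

5 log₁₀(d/10 pc) = 5 log₁₀(17.00) − 5 = 1.152
M = m − 5 log₁₀(d/10) = 14.47 − 1.152 = 13.318

M ≈ 13.32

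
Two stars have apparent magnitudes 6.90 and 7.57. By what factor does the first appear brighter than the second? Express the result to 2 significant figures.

1.9

Magnitude difference = -0.67
Flux ratio = 10^(−0.4 Δm) = 10^(−0.4 × -0.67) = 10^0.268 = 1.854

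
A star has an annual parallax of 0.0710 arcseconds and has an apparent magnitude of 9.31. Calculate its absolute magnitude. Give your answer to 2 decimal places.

d = 1/p = 1/0.0710″ = 14.08 pc
5 log₁₀(d/10 pc) = 5 log₁₀(14.08) − 5 = 0.744
M = m − 5 log₁₀(d/10) = 9.31 − 0.744 = 8.566

M ≈ 8.57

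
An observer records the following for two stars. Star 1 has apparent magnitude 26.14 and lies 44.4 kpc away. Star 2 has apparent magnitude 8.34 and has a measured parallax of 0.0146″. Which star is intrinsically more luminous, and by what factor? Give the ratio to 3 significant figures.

Star 2 is more luminous, by a factor of 31.4.

Star 1: d = 44.4 kpc = 44400 pc
Star 1: M = m − 5 log₁₀ d + 5 = 26.14 − 5·4.6474 + 5 = 7.903
Star 2: d = 1/p = 1/0.0146″ = 68.49 pc
Star 2: M = m − 5 log₁₀ d + 5 = 8.34 − 5·1.8356 + 5 = 4.162
ΔM = M_1 − M_2 = 7.903 − (4.162) = 3.741; smaller M is more luminous → Star 2.
L ratio = 10^(0.4 |ΔM|) = 10^1.497 = 31.37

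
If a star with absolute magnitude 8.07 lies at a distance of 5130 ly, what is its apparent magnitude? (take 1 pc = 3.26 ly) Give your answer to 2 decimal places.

m ≈ 19.05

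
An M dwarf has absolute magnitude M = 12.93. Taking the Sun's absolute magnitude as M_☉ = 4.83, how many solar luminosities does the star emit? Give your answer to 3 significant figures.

M − M_☉ = 12.93 − 4.83 = 8.100
L/L_☉ = 10^(−0.4 (M − M_☉)) = 10^-3.240 = 5.754×10^-4

L/L_☉ ≈ 5.75×10^-4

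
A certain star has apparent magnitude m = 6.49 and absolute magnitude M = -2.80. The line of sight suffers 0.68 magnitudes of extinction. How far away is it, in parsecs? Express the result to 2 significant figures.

m − M = 5 log₁₀(d/10 pc) + A  ⇒  6.49 − (-2.80) − 0.68 = 5 log₁₀(d/10)
8.610 = 5 log₁₀(d/10)
log₁₀ d = (m − M − A)/5 + 1 = 2.7220
d = 10^2.7220 = 527.2 pc

d ≈ 530 pc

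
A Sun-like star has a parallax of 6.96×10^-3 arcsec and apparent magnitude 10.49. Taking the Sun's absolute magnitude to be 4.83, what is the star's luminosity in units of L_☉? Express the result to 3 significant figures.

L/L_☉ ≈ 1.12

d = 1/p = 1/6.96×10^-3″ = 143.7 pc
M = m − 5 log₁₀ d + 5 = 10.49 − 5·2.1574 + 5 = 4.703
M − M_☉ = 4.703 − 4.83 = -0.127
L/L_☉ = 10^(−0.4 × -0.127) = 1.124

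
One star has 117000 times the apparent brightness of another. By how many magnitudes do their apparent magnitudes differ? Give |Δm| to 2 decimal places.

Pogson: Δm = −2.5 log₁₀(ratio) = −2.5 log₁₀(117000) = −2.5 × 5.0682 = -12.670

|Δm| ≈ 12.67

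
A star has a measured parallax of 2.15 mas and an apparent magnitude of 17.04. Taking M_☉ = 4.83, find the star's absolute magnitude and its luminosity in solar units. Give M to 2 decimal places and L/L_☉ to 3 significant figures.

M ≈ 8.70; L/L_☉ ≈ 0.0283

d = 1/p = 1000/2.15 mas = 465.1 pc
M = m − 5 log₁₀ d + 5 = 17.04 − 5·2.6676 + 5 = 8.702
M − M_☉ = 8.702 − 4.83 = 3.872
L/L_☉ = 10^(−0.4 × 3.872) = 0.02826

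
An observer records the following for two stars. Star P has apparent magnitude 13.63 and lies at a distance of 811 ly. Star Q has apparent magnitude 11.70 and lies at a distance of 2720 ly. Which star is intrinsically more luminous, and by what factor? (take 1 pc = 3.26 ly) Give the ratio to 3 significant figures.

Star P: d = 811 ly / 3.26 = 248.8 pc
Star P: M = m − 5 log₁₀ d + 5 = 13.63 − 5·2.3958 + 5 = 6.651
Star Q: d = 2720 ly / 3.26 = 834.4 pc
Star Q: M = m − 5 log₁₀ d + 5 = 11.70 − 5·2.9214 + 5 = 2.093
ΔM = M_P − M_Q = 6.651 − (2.093) = 4.558; smaller M is more luminous → Star Q.
L ratio = 10^(0.4 |ΔM|) = 10^1.823 = 66.54

Star Q is more luminous, by a factor of 66.5.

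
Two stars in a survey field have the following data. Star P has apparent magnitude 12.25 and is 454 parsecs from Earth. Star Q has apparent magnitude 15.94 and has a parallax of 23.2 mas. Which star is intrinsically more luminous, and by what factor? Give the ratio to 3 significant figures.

Star P: M = m − 5 log₁₀ d + 5 = 12.25 − 5·2.6571 + 5 = 3.965
Star Q: p = 23.2 mas = 0.0232″ → d = 1/p = 43.10 pc
Star Q: M = m − 5 log₁₀ d + 5 = 15.94 − 5·1.6345 + 5 = 12.767
ΔM = M_P − M_Q = 3.965 − (12.767) = -8.803; smaller M is more luminous → Star P.
L ratio = 10^(0.4 |ΔM|) = 10^3.521 = 3320

Star P is more luminous, by a factor of 3320.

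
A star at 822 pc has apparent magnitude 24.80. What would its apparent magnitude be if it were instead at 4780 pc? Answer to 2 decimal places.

m ≈ 28.62

Flux ∝ 1/d², so Δm = 5 log₁₀(d₂/d₁) = 5 log₁₀(4780/822) = 3.823
m₂ = m₁ + Δm = 24.80 + (3.823) = 28.623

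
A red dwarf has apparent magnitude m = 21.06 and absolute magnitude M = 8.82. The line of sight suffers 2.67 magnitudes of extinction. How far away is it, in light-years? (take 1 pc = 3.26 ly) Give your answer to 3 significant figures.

d ≈ 2670 ly

m − M = 5 log₁₀(d/10 pc) + A  ⇒  21.06 − (8.82) − 2.67 = 5 log₁₀(d/10)
9.570 = 5 log₁₀(d/10)
log₁₀ d = (m − M − A)/5 + 1 = 2.9140
d = 10^2.9140 = 820.4 pc
= 2674 ly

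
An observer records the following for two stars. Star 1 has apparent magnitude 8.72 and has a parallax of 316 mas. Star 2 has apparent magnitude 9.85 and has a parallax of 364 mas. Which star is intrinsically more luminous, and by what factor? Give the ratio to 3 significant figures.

Star 1 is more luminous, by a factor of 3.76.

Star 1: p = 316 mas = 0.316″ → d = 1/p = 3.165 pc
Star 1: M = m − 5 log₁₀ d + 5 = 8.72 − 5·0.5003 + 5 = 11.218
Star 2: p = 364 mas = 0.364″ → d = 1/p = 2.747 pc
Star 2: M = m − 5 log₁₀ d + 5 = 9.85 − 5·0.4389 + 5 = 12.656
ΔM = M_1 − M_2 = 11.218 − (12.656) = -1.437; smaller M is more luminous → Star 1.
L ratio = 10^(0.4 |ΔM|) = 10^0.575 = 3.757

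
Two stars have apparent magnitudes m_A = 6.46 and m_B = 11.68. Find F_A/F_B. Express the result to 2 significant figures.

F_A/F_B ≈ 120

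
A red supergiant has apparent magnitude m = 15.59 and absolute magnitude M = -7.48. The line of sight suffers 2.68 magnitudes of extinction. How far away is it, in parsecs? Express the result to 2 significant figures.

d ≈ 120000 pc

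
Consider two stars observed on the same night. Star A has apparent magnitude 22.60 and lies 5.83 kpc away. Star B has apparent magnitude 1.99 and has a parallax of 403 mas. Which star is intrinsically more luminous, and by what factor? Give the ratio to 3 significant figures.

Star A: d = 5.83 kpc = 5830 pc
Star A: M = m − 5 log₁₀ d + 5 = 22.60 − 5·3.7657 + 5 = 8.772
Star B: p = 403 mas = 0.403″ → d = 1/p = 2.481 pc
Star B: M = m − 5 log₁₀ d + 5 = 1.99 − 5·0.3947 + 5 = 5.017
ΔM = M_A − M_B = 8.772 − (5.017) = 3.755; smaller M is more luminous → Star B.
L ratio = 10^(0.4 |ΔM|) = 10^1.502 = 31.77

Star B is more luminous, by a factor of 31.8.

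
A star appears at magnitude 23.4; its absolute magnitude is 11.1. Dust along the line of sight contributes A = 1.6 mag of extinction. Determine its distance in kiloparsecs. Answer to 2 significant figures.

d ≈ 1.4 kpc

m − M = 5 log₁₀(d/10 pc) + A  ⇒  23.4 − (11.1) − 1.6 = 5 log₁₀(d/10)
10.700 = 5 log₁₀(d/10)
log₁₀ d = (m − M − A)/5 + 1 = 3.1400
d = 10^3.1400 = 1380 pc
= 1.380 kpc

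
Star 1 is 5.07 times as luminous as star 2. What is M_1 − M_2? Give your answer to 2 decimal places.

M_1 − M_2 ≈ -1.76

Pogson: ΔM = −2.5 log₁₀(ratio) = −2.5 log₁₀(5.07) = −2.5 × 0.7050 = -1.763
Star 1 is brighter, so it has the smaller magnitude: the difference is negative.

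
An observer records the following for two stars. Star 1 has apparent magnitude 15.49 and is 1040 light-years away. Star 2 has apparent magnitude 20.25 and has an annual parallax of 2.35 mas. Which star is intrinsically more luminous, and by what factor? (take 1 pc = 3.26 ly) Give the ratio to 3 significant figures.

Star 1 is more luminous, by a factor of 45.1.

Star 1: d = 1040 ly / 3.26 = 319.0 pc
Star 1: M = m − 5 log₁₀ d + 5 = 15.49 − 5·2.5038 + 5 = 7.971
Star 2: p = 2.35 mas = 2.35×10^-3″ → d = 1/p = 425.5 pc
Star 2: M = m − 5 log₁₀ d + 5 = 20.25 − 5·2.6289 + 5 = 12.105
ΔM = M_1 − M_2 = 7.971 − (12.105) = -4.134; smaller M is more luminous → Star 1.
L ratio = 10^(0.4 |ΔM|) = 10^1.654 = 45.06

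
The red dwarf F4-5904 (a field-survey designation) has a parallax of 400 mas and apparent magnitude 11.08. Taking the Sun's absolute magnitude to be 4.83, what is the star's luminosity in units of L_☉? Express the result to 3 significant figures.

d = 1/p = 1000/400 mas = 2.500 pc
M = m − 5 log₁₀ d + 5 = 11.08 − 5·0.3979 + 5 = 14.090
M − M_☉ = 14.090 − 4.83 = 9.260
L/L_☉ = 10^(−0.4 × 9.260) = 1.976×10^-4

L/L_☉ ≈ 1.98×10^-4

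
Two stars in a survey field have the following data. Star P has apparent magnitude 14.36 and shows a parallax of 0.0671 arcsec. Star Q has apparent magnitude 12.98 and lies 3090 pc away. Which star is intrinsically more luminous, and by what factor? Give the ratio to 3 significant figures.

Star Q is more luminous, by a factor of 153000.

Star P: d = 1/p = 1/0.0671″ = 14.90 pc
Star P: M = m − 5 log₁₀ d + 5 = 14.36 − 5·1.1733 + 5 = 13.494
Star Q: M = m − 5 log₁₀ d + 5 = 12.98 − 5·3.4900 + 5 = 0.530
ΔM = M_P − M_Q = 13.494 − (0.530) = 12.963; smaller M is more luminous → Star Q.
L ratio = 10^(0.4 |ΔM|) = 10^5.185 = 153200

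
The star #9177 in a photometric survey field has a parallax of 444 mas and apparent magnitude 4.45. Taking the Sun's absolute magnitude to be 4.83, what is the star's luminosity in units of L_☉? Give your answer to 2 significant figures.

d = 1/p = 1000/444 mas = 2.252 pc
M = m − 5 log₁₀ d + 5 = 4.45 − 5·0.3526 + 5 = 7.687
M − M_☉ = 7.687 − 4.83 = 2.857
L/L_☉ = 10^(−0.4 × 2.857) = 0.07198

L/L_☉ ≈ 0.072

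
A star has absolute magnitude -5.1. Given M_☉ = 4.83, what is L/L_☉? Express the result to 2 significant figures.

M − M_☉ = -5.1 − 4.83 = -9.930
L/L_☉ = 10^(−0.4 (M − M_☉)) = 10^3.972 = 9376

L/L_☉ ≈ 9400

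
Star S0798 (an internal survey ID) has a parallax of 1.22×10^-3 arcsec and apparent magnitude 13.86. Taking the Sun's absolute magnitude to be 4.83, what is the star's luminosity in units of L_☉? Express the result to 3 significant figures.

d = 1/p = 1/1.22×10^-3″ = 819.7 pc
M = m − 5 log₁₀ d + 5 = 13.86 − 5·2.9136 + 5 = 4.292
M − M_☉ = 4.292 − 4.83 = -0.538
L/L_☉ = 10^(−0.4 × -0.538) = 1.642

L/L_☉ ≈ 1.64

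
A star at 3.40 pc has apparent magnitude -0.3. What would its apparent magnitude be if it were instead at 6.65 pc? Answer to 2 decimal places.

Flux ∝ 1/d², so Δm = 5 log₁₀(d₂/d₁) = 5 log₁₀(6.65/3.40) = 1.457
m₂ = m₁ + Δm = -0.3 + (1.457) = 1.157

m ≈ 1.16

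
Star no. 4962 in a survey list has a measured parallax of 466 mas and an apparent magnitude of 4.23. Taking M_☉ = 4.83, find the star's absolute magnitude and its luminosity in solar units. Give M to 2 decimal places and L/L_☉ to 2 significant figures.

M ≈ 7.57; L/L_☉ ≈ 0.080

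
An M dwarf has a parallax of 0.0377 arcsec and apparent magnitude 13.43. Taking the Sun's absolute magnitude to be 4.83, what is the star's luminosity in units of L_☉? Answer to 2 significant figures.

d = 1/p = 1/0.0377″ = 26.53 pc
M = m − 5 log₁₀ d + 5 = 13.43 − 5·1.4237 + 5 = 11.312
M − M_☉ = 11.312 − 4.83 = 6.482
L/L_☉ = 10^(−0.4 × 6.482) = 2.555×10^-3

L/L_☉ ≈ 2.6×10^-3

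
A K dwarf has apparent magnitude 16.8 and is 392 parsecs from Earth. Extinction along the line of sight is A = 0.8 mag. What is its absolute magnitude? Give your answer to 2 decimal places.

M ≈ 8.03

5 log₁₀(d/10 pc) = 5 log₁₀(392.0) − 5 = 7.966
M = m − 5 log₁₀(d/10) − A = 16.8 − 7.966 − 0.8 = 8.034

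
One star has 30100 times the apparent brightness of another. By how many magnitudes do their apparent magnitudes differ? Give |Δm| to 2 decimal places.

|Δm| ≈ 11.20

Pogson: Δm = −2.5 log₁₀(ratio) = −2.5 log₁₀(30100) = −2.5 × 4.4786 = -11.196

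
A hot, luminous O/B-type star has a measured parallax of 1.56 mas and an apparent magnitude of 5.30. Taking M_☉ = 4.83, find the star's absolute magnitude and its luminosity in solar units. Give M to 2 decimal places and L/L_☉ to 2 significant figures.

d = 1/p = 1000/1.56 mas = 641.0 pc
M = m − 5 log₁₀ d + 5 = 5.30 − 5·2.8069 + 5 = -3.734
M − M_☉ = -3.734 − 4.83 = -8.564
L/L_☉ = 10^(−0.4 × -8.564) = 2665

M ≈ -3.73; L/L_☉ ≈ 2700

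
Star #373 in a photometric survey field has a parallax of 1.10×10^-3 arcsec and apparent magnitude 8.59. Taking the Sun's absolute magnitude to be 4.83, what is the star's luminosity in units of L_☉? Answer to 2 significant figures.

d = 1/p = 1/1.10×10^-3″ = 909.1 pc
M = m − 5 log₁₀ d + 5 = 8.59 − 5·2.9586 + 5 = -1.203
M − M_☉ = -1.203 − 4.83 = -6.033
L/L_☉ = 10^(−0.4 × -6.033) = 258.9

L/L_☉ ≈ 260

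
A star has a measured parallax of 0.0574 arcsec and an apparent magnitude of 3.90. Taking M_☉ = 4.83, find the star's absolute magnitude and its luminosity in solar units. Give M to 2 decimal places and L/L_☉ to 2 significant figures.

d = 1/p = 1/0.0574″ = 17.42 pc
M = m − 5 log₁₀ d + 5 = 3.90 − 5·1.2411 + 5 = 2.695
M − M_☉ = 2.695 − 4.83 = -2.135
L/L_☉ = 10^(−0.4 × -2.135) = 7.148

M ≈ 2.69; L/L_☉ ≈ 7.1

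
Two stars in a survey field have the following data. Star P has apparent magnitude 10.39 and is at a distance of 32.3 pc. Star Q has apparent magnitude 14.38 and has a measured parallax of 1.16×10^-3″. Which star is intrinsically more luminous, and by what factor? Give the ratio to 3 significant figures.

Star P: M = m − 5 log₁₀ d + 5 = 10.39 − 5·1.5092 + 5 = 7.844
Star Q: d = 1/p = 1/1.16×10^-3″ = 862.1 pc
Star Q: M = m − 5 log₁₀ d + 5 = 14.38 − 5·2.9355 + 5 = 4.702
ΔM = M_P − M_Q = 7.844 − (4.702) = 3.142; smaller M is more luminous → Star Q.
L ratio = 10^(0.4 |ΔM|) = 10^1.257 = 18.06

Star Q is more luminous, by a factor of 18.1.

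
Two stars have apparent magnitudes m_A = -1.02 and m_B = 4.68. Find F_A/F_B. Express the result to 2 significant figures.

F_A/F_B ≈ 190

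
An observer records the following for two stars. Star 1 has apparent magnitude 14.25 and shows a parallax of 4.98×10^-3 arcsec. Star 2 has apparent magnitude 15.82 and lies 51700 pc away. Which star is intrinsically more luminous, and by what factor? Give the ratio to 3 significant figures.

Star 1: d = 1/p = 1/4.98×10^-3″ = 200.8 pc
Star 1: M = m − 5 log₁₀ d + 5 = 14.25 − 5·2.3028 + 5 = 7.736
Star 2: M = m − 5 log₁₀ d + 5 = 15.82 − 5·4.7135 + 5 = -2.747
ΔM = M_1 − M_2 = 7.736 − (-2.747) = 10.484; smaller M is more luminous → Star 2.
L ratio = 10^(0.4 |ΔM|) = 10^4.193 = 15610

Star 2 is more luminous, by a factor of 15600.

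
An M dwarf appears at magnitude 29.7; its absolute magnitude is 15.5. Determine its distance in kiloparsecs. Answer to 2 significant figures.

d ≈ 6.9 kpc

μ = m − M = 14.200
m − M = 5 log₁₀ d − 5
log₁₀ d = (m − M)/5 + 1 = 3.8400
d = 10^3.8400 = 6918 pc
= 6.918 kpc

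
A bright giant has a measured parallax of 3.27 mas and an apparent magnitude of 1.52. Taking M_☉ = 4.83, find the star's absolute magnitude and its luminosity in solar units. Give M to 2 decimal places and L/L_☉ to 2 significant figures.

d = 1/p = 1000/3.27 mas = 305.8 pc
M = m − 5 log₁₀ d + 5 = 1.52 − 5·2.4855 + 5 = -5.907
M − M_☉ = -5.907 − 4.83 = -10.737
L/L_☉ = 10^(−0.4 × -10.737) = 19720

M ≈ -5.91; L/L_☉ ≈ 20000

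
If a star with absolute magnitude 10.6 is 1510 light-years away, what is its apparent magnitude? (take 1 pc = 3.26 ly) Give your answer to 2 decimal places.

m ≈ 18.93

d = 1510 ly / 3.26 = 463.2 pc
m = M + 5 log₁₀ d − 5 = 10.6 + 5·2.6658 − 5 = 18.929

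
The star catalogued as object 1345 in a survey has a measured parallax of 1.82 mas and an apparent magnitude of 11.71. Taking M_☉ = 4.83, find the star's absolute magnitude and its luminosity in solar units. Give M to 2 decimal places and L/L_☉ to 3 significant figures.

M ≈ 3.01; L/L_☉ ≈ 5.34

d = 1/p = 1000/1.82 mas = 549.5 pc
M = m − 5 log₁₀ d + 5 = 11.71 − 5·2.7399 + 5 = 3.010
M − M_☉ = 3.010 − 4.83 = -1.820
L/L_☉ = 10^(−0.4 × -1.820) = 5.344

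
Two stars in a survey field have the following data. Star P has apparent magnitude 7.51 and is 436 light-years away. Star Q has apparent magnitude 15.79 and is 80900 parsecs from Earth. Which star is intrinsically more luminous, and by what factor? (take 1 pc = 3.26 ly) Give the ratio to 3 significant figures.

Star Q is more luminous, by a factor of 178.

Star P: d = 436 ly / 3.26 = 133.7 pc
Star P: M = m − 5 log₁₀ d + 5 = 7.51 − 5·2.1263 + 5 = 1.879
Star Q: M = m − 5 log₁₀ d + 5 = 15.79 − 5·4.9079 + 5 = -3.750
ΔM = M_P − M_Q = 1.879 − (-3.750) = 5.628; smaller M is more luminous → Star Q.
L ratio = 10^(0.4 |ΔM|) = 10^2.251 = 178.4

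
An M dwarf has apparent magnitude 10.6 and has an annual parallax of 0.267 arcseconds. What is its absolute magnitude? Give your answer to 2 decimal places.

M ≈ 12.73

d = 1/p = 1/0.267″ = 3.745 pc
5 log₁₀(d/10 pc) = 5 log₁₀(3.745) − 5 = -2.133
M = m − 5 log₁₀(d/10) = 10.6 + 2.133 = 12.733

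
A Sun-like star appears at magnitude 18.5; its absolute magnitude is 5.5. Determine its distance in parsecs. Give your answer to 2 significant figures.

μ = m − M = 13.000
m − M = 5 log₁₀ d − 5
log₁₀ d = (m − M)/5 + 1 = 3.6000
d = 10^3.6000 = 3981 pc

d ≈ 4000 pc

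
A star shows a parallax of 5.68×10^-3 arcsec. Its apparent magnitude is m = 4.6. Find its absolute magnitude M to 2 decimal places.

M ≈ -1.63

d = 1/p = 1/5.68×10^-3″ = 176.1 pc
5 log₁₀(d/10 pc) = 5 log₁₀(176.1) − 5 = 6.228
M = m − 5 log₁₀(d/10) = 4.6 − 6.228 = -1.628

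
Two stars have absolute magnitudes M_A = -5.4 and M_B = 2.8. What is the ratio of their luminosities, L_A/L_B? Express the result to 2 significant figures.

ΔM = M_A − M_B = -8.2
L_A/L_B = 10^(−0.4 ΔM) = 10^3.280 = 1905

L_A/L_B ≈ 1900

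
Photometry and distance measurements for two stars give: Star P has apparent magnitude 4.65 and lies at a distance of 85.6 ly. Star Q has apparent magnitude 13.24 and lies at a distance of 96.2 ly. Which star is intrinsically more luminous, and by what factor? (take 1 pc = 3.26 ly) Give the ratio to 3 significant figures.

Star P: d = 85.6 ly / 3.26 = 26.26 pc
Star P: M = m − 5 log₁₀ d + 5 = 4.65 − 5·1.4193 + 5 = 2.554
Star Q: d = 96.2 ly / 3.26 = 29.51 pc
Star Q: M = m − 5 log₁₀ d + 5 = 13.24 − 5·1.4700 + 5 = 10.890
ΔM = M_P − M_Q = 2.554 − (10.890) = -8.336; smaller M is more luminous → Star P.
L ratio = 10^(0.4 |ΔM|) = 10^3.335 = 2161

Star P is more luminous, by a factor of 2160.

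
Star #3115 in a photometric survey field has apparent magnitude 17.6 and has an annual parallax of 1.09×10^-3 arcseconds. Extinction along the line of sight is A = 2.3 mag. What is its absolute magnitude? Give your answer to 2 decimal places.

d = 1/p = 1/1.09×10^-3″ = 917.4 pc
5 log₁₀(d/10 pc) = 5 log₁₀(917.4) − 5 = 9.813
M = m − 5 log₁₀(d/10) − A = 17.6 − 9.813 − 2.3 = 5.487

M ≈ 5.49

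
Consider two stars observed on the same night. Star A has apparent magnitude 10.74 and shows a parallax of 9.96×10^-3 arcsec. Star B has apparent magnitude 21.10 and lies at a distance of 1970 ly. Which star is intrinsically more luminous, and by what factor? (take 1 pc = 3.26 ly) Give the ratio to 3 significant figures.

Star A: d = 1/p = 1/9.96×10^-3″ = 100.4 pc
Star A: M = m − 5 log₁₀ d + 5 = 10.74 − 5·2.0017 + 5 = 5.731
Star B: d = 1970 ly / 3.26 = 604.3 pc
Star B: M = m − 5 log₁₀ d + 5 = 21.10 − 5·2.7812 + 5 = 12.194
ΔM = M_A − M_B = 5.731 − (12.194) = -6.462; smaller M is more luminous → Star A.
L ratio = 10^(0.4 |ΔM|) = 10^2.585 = 384.6

Star A is more luminous, by a factor of 385.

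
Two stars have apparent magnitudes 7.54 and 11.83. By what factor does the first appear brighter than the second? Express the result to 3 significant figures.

52.0

Magnitude difference = -4.29
Flux ratio = 10^(−0.4 Δm) = 10^(−0.4 × -4.29) = 10^1.716 = 52.00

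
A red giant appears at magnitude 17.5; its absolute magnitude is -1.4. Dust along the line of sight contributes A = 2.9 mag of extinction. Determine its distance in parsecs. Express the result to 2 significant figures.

d ≈ 16000 pc

m − M = 5 log₁₀(d/10 pc) + A  ⇒  17.5 − (-1.4) − 2.9 = 5 log₁₀(d/10)
16.000 = 5 log₁₀(d/10)
log₁₀ d = (m − M − A)/5 + 1 = 4.2000
d = 10^4.2000 = 15850 pc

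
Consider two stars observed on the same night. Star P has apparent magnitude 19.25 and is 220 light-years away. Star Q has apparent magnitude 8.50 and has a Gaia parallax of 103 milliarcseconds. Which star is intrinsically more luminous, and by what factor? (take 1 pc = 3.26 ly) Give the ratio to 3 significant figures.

Star Q is more luminous, by a factor of 413.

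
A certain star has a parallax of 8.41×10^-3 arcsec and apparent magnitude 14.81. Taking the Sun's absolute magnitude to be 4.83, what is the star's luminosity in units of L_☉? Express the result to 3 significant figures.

L/L_☉ ≈ 0.0144

d = 1/p = 1/8.41×10^-3″ = 118.9 pc
M = m − 5 log₁₀ d + 5 = 14.81 − 5·2.0752 + 5 = 9.434
M − M_☉ = 9.434 − 4.83 = 4.604
L/L_☉ = 10^(−0.4 × 4.604) = 0.01440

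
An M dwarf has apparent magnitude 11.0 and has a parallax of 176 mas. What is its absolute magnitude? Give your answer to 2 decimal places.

p = 176 mas = 0.176″ → d = 1/p = 5.682 pc
5 log₁₀(d/10 pc) = 5 log₁₀(5.682) − 5 = -1.228
M = m − 5 log₁₀(d/10) = 11.0 + 1.228 = 12.228

M ≈ 12.23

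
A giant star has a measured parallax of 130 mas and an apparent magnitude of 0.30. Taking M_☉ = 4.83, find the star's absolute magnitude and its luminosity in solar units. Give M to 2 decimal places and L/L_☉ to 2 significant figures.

d = 1/p = 1000/130 mas = 7.692 pc
M = m − 5 log₁₀ d + 5 = 0.30 − 5·0.8861 + 5 = 0.870
M − M_☉ = 0.870 − 4.83 = -3.960
L/L_☉ = 10^(−0.4 × -3.960) = 38.38

M ≈ 0.87; L/L_☉ ≈ 38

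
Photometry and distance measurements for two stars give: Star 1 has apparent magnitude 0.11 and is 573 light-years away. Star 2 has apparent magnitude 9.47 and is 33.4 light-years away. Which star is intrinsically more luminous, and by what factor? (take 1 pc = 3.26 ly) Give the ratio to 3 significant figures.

Star 1: d = 573 ly / 3.26 = 175.8 pc
Star 1: M = m − 5 log₁₀ d + 5 = 0.11 − 5·2.2449 + 5 = -6.115
Star 2: d = 33.4 ly / 3.26 = 10.25 pc
Star 2: M = m − 5 log₁₀ d + 5 = 9.47 − 5·1.0105 + 5 = 9.417
ΔM = M_1 − M_2 = -6.115 − (9.417) = -15.532; smaller M is more luminous → Star 1.
L ratio = 10^(0.4 |ΔM|) = 10^6.213 = 1.632×10^6

Star 1 is more luminous, by a factor of 1.63×10^6.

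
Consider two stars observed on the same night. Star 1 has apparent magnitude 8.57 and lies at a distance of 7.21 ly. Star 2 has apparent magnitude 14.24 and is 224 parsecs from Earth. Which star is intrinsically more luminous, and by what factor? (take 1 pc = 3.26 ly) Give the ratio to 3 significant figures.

Star 1: d = 7.21 ly / 3.26 = 2.212 pc
Star 1: M = m − 5 log₁₀ d + 5 = 8.57 − 5·0.3447 + 5 = 11.846
Star 2: M = m − 5 log₁₀ d + 5 = 14.24 − 5·2.3502 + 5 = 7.489
ΔM = M_1 − M_2 = 11.846 − (7.489) = 4.358; smaller M is more luminous → Star 2.
L ratio = 10^(0.4 |ΔM|) = 10^1.743 = 55.34

Star 2 is more luminous, by a factor of 55.3.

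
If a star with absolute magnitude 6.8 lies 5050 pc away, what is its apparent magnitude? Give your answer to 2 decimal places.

m ≈ 20.32

m = M + 5 log₁₀ d − 5 = 6.8 + 5·3.7033 − 5 = 20.316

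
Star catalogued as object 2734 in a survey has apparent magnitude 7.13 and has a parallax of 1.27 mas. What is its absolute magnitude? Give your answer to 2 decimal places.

p = 1.27 mas = 1.27×10^-3″ → d = 1/p = 787.4 pc
5 log₁₀(d/10 pc) = 5 log₁₀(787.4) − 5 = 9.481
M = m − 5 log₁₀(d/10) = 7.13 − 9.481 = -2.351

M ≈ -2.35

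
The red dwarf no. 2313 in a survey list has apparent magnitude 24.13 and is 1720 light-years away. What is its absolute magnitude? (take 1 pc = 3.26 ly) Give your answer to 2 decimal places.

M ≈ 15.52

d = 1720 ly / 3.26 = 527.6 pc
5 log₁₀(d/10 pc) = 5 log₁₀(527.6) − 5 = 8.612
M = m − 5 log₁₀(d/10) = 24.13 − 8.612 = 15.518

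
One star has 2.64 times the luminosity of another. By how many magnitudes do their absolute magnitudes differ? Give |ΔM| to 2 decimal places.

Pogson: ΔM = −2.5 log₁₀(ratio) = −2.5 log₁₀(2.64) = −2.5 × 0.4216 = -1.054

|ΔM| ≈ 1.05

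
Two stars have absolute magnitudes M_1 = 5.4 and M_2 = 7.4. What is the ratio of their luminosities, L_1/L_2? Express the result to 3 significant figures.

ΔM = M_1 − M_2 = -2.0
L_1/L_2 = 10^(−0.4 ΔM) = 10^0.800 = 6.310

L_1/L_2 ≈ 6.31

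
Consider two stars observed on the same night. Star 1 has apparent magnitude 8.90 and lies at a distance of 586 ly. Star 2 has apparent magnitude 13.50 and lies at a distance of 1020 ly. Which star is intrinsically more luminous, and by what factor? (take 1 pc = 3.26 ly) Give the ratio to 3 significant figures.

Star 1 is more luminous, by a factor of 22.8.

Star 1: d = 586 ly / 3.26 = 179.8 pc
Star 1: M = m − 5 log₁₀ d + 5 = 8.90 − 5·2.2547 + 5 = 2.627
Star 2: d = 1020 ly / 3.26 = 312.9 pc
Star 2: M = m − 5 log₁₀ d + 5 = 13.50 − 5·2.4954 + 5 = 6.023
ΔM = M_1 − M_2 = 2.627 − (6.023) = -3.396; smaller M is more luminous → Star 1.
L ratio = 10^(0.4 |ΔM|) = 10^1.359 = 22.83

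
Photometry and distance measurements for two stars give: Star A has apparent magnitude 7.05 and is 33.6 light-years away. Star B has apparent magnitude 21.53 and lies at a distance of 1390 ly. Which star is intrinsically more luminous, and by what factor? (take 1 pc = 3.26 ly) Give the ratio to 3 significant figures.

Star A: d = 33.6 ly / 3.26 = 10.31 pc
Star A: M = m − 5 log₁₀ d + 5 = 7.05 − 5·1.0131 + 5 = 6.984
Star B: d = 1390 ly / 3.26 = 426.4 pc
Star B: M = m − 5 log₁₀ d + 5 = 21.53 − 5·2.6298 + 5 = 13.381
ΔM = M_A − M_B = 6.984 − (13.381) = -6.397; smaller M is more luminous → Star A.
L ratio = 10^(0.4 |ΔM|) = 10^2.559 = 362.0

Star A is more luminous, by a factor of 362.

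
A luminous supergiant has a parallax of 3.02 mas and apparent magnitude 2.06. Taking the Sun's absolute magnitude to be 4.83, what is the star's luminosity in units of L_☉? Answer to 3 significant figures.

L/L_☉ ≈ 14100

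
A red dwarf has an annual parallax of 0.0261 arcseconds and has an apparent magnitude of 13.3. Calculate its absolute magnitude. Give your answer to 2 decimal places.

M ≈ 10.38

d = 1/p = 1/0.0261″ = 38.31 pc
5 log₁₀(d/10 pc) = 5 log₁₀(38.31) − 5 = 2.917
M = m − 5 log₁₀(d/10) = 13.3 − 2.917 = 10.383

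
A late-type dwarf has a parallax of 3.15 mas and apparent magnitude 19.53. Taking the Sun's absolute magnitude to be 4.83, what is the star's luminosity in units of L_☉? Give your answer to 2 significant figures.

L/L_☉ ≈ 1.3×10^-3

d = 1/p = 1000/3.15 mas = 317.5 pc
M = m − 5 log₁₀ d + 5 = 19.53 − 5·2.5017 + 5 = 12.022
M − M_☉ = 12.022 − 4.83 = 7.192
L/L_☉ = 10^(−0.4 × 7.192) = 1.329×10^-3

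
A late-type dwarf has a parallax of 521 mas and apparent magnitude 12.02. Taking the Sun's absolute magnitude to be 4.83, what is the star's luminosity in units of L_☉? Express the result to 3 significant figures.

d = 1/p = 1000/521 mas = 1.919 pc
M = m − 5 log₁₀ d + 5 = 12.02 − 5·0.2832 + 5 = 15.604
M − M_☉ = 15.604 − 4.83 = 10.774
L/L_☉ = 10^(−0.4 × 10.774) = 4.901×10^-5

L/L_☉ ≈ 4.90×10^-5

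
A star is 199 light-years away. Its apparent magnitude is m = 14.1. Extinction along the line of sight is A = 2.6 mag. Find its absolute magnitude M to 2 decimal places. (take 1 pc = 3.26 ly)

M ≈ 7.57

d = 199 ly / 3.26 = 61.04 pc
5 log₁₀(d/10 pc) = 5 log₁₀(61.04) − 5 = 3.928
M = m − 5 log₁₀(d/10) − A = 14.1 − 3.928 − 2.6 = 7.572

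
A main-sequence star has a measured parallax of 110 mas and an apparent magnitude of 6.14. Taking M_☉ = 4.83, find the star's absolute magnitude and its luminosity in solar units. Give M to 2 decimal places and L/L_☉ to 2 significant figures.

d = 1/p = 1000/110 mas = 9.091 pc
M = m − 5 log₁₀ d + 5 = 6.14 − 5·0.9586 + 5 = 6.347
M − M_☉ = 6.347 − 4.83 = 1.517
L/L_☉ = 10^(−0.4 × 1.517) = 0.2473

M ≈ 6.35; L/L_☉ ≈ 0.25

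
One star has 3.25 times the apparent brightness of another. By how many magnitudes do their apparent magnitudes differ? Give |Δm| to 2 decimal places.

Pogson: Δm = −2.5 log₁₀(ratio) = −2.5 log₁₀(3.25) = −2.5 × 0.5119 = -1.280

|Δm| ≈ 1.28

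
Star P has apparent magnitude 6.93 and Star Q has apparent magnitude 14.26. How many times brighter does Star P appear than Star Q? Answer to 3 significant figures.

855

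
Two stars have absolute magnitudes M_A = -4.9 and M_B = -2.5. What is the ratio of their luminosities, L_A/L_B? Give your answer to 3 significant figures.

ΔM = M_A − M_B = -2.4
L_A/L_B = 10^(−0.4 ΔM) = 10^0.960 = 9.120

L_A/L_B ≈ 9.12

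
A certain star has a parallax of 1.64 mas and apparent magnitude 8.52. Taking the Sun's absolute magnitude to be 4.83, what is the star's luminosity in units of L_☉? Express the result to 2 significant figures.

L/L_☉ ≈ 120

d = 1/p = 1000/1.64 mas = 609.8 pc
M = m − 5 log₁₀ d + 5 = 8.52 − 5·2.7852 + 5 = -0.406
M − M_☉ = -0.406 − 4.83 = -5.236
L/L_☉ = 10^(−0.4 × -5.236) = 124.3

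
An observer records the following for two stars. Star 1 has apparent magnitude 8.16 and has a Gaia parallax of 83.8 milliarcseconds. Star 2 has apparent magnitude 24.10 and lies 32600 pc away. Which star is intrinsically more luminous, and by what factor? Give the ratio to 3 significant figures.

Star 1: p = 83.8 mas = 0.0838″ → d = 1/p = 11.93 pc
Star 1: M = m − 5 log₁₀ d + 5 = 8.16 − 5·1.0768 + 5 = 7.776
Star 2: M = m − 5 log₁₀ d + 5 = 24.10 − 5·4.5132 + 5 = 6.534
ΔM = M_1 − M_2 = 7.776 − (6.534) = 1.242; smaller M is more luminous → Star 2.
L ratio = 10^(0.4 |ΔM|) = 10^0.497 = 3.140

Star 2 is more luminous, by a factor of 3.14.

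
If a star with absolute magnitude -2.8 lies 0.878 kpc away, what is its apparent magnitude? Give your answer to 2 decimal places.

d = 0.878 kpc = 878.0 pc
m = M + 5 log₁₀ d − 5 = -2.8 + 5·2.9435 − 5 = 6.917

m ≈ 6.92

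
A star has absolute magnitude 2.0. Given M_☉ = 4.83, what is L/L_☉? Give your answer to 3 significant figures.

L/L_☉ ≈ 13.6

M − M_☉ = 2.0 − 4.83 = -2.830
L/L_☉ = 10^(−0.4 (M − M_☉)) = 10^1.132 = 13.55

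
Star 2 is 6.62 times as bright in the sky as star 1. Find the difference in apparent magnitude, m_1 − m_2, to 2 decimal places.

Pogson: Δm = −2.5 log₁₀(ratio) = −2.5 log₁₀(6.62) = −2.5 × 0.8209 = -2.052
Star 2 is brighter so has the smaller magnitude: m_1 − m_2 is positive.

m_1 − m_2 ≈ 2.05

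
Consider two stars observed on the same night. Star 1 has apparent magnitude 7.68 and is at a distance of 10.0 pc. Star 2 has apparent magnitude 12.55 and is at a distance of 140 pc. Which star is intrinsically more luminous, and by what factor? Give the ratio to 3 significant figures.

Star 2 is more luminous, by a factor of 2.21.

Star 1: M = m − 5 log₁₀ d + 5 = 7.68 − 5·1.0000 + 5 = 7.680
Star 2: M = m − 5 log₁₀ d + 5 = 12.55 − 5·2.1461 + 5 = 6.819
ΔM = M_1 − M_2 = 7.680 − (6.819) = 0.861; smaller M is more luminous → Star 2.
L ratio = 10^(0.4 |ΔM|) = 10^0.344 = 2.209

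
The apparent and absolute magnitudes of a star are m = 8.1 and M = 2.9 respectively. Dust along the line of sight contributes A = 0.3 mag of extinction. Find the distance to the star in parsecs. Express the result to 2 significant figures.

d ≈ 95 pc

m − M = 5 log₁₀(d/10 pc) + A  ⇒  8.1 − (2.9) − 0.3 = 5 log₁₀(d/10)
4.900 = 5 log₁₀(d/10)
log₁₀ d = (m − M − A)/5 + 1 = 1.9800
d = 10^1.9800 = 95.50 pc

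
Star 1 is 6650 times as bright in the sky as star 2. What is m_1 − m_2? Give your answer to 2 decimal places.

m_1 − m_2 ≈ -9.56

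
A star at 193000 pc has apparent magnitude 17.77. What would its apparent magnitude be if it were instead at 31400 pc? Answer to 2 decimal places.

Flux ∝ 1/d², so Δm = 5 log₁₀(d₂/d₁) = 5 log₁₀(31400/193000) = -3.943
m₂ = m₁ + Δm = 17.77 + (-3.943) = 13.827

m ≈ 13.83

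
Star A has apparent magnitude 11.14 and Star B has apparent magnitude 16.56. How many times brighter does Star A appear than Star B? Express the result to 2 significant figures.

Magnitude difference = -5.42
Flux ratio = 10^(−0.4 Δm) = 10^(−0.4 × -5.42) = 10^2.168 = 147.2

150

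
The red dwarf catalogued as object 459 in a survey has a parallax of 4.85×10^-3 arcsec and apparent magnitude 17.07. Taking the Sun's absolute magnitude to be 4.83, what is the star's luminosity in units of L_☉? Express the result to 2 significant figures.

d = 1/p = 1/4.85×10^-3″ = 206.2 pc
M = m − 5 log₁₀ d + 5 = 17.07 − 5·2.3143 + 5 = 10.499
M − M_☉ = 10.499 − 4.83 = 5.669
L/L_☉ = 10^(−0.4 × 5.669) = 5.402×10^-3

L/L_☉ ≈ 5.4×10^-3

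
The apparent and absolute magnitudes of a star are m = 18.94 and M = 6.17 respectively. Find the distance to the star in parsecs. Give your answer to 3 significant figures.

d ≈ 3580 pc

μ = m − M = 12.770
m − M = 5 log₁₀ d − 5
log₁₀ d = (m − M)/5 + 1 = 3.5540
d = 10^3.5540 = 3581 pc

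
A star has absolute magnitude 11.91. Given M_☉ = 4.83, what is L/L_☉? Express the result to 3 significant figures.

L/L_☉ ≈ 1.47×10^-3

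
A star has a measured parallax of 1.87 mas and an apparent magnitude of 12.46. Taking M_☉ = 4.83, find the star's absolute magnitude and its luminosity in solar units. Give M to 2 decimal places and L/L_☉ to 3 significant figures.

d = 1/p = 1000/1.87 mas = 534.8 pc
M = m − 5 log₁₀ d + 5 = 12.46 − 5·2.7282 + 5 = 3.819
M − M_☉ = 3.819 − 4.83 = -1.011
L/L_☉ = 10^(−0.4 × -1.011) = 2.537

M ≈ 3.82; L/L_☉ ≈ 2.54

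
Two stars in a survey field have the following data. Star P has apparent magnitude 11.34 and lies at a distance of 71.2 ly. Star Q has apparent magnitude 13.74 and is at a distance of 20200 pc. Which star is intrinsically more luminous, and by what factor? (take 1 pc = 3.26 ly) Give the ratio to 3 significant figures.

Star Q is more luminous, by a factor of 93800.

Star P: d = 71.2 ly / 3.26 = 21.84 pc
Star P: M = m − 5 log₁₀ d + 5 = 11.34 − 5·1.3393 + 5 = 9.644
Star Q: M = m − 5 log₁₀ d + 5 = 13.74 − 5·4.3054 + 5 = -2.787
ΔM = M_P − M_Q = 9.644 − (-2.787) = 12.430; smaller M is more luminous → Star Q.
L ratio = 10^(0.4 |ΔM|) = 10^4.972 = 93790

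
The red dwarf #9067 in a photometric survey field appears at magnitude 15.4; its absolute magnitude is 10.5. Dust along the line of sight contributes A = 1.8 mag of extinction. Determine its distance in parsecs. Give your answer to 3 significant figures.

m − M = 5 log₁₀(d/10 pc) + A  ⇒  15.4 − (10.5) − 1.8 = 5 log₁₀(d/10)
3.100 = 5 log₁₀(d/10)
log₁₀ d = (m − M − A)/5 + 1 = 1.6200
d = 10^1.6200 = 41.69 pc

d ≈ 41.7 pc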